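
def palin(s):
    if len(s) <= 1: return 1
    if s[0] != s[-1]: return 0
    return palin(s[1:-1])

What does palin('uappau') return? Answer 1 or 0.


palin('uappau'): s[0]='u' == s[-1]='u' -> check palin('appa')
palin('appa'): s[0]='a' == s[-1]='a' -> check palin('pp')
palin('pp'): s[0]='p' == s[-1]='p' -> check palin('')
palin(''): len <= 1 -> return 1  (base case)
Result: 1 (palindrome)

1


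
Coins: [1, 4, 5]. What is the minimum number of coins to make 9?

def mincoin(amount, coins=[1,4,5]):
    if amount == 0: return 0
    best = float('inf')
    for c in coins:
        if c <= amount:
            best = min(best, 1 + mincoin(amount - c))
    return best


Building up with DP:
mincoin(0) = 0
mincoin(1) = min(1+mincoin(0)=1+0=1) = 1
mincoin(2) = min(1+mincoin(1)=1+1=2) = 2
mincoin(3) = min(1+mincoin(2)=1+2=3) = 3
mincoin(4) = min(1+mincoin(3)=1+3=4, 1+mincoin(0)=1+0=1) = 1
mincoin(5) = min(1+mincoin(4)=1+1=2, 1+mincoin(1)=1+1=2, 1+mincoin(0)=1+0=1) = 1
mincoin(6) = min(1+mincoin(5)=1+1=2, 1+mincoin(2)=1+2=3, 1+mincoin(1)=1+1=2) = 2
mincoin(7) = min(1+mincoin(6)=1+2=3, 1+mincoin(3)=1+3=4, 1+mincoin(2)=1+2=3) = 3
mincoin(8) = min(1+mincoin(7)=1+3=4, 1+mincoin(4)=1+1=2, 1+mincoin(3)=1+3=4) = 2
mincoin(9) = min(1+mincoin(8)=1+2=3, 1+mincoin(5)=1+1=2, 1+mincoin(4)=1+1=2) = 2

2


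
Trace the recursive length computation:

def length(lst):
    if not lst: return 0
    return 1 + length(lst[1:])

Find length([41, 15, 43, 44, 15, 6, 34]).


length([41, 15, 43, 44, 15, 6, 34]) = 1 + length([15, 43, 44, 15, 6, 34])
length([15, 43, 44, 15, 6, 34]) = 1 + length([43, 44, 15, 6, 34])
length([43, 44, 15, 6, 34]) = 1 + length([44, 15, 6, 34])
length([44, 15, 6, 34]) = 1 + length([15, 6, 34])
length([15, 6, 34]) = 1 + length([6, 34])
length([6, 34]) = 1 + length([34])
length([34]) = 1 + length([])
length([]) = 0  (base case)
Unwinding: 1 + 1 + 1 + 1 + 1 + 1 + 1 + 0 = 7

7


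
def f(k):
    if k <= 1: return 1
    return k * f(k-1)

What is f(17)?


f(17)
= 17 * f(16)
= 17 * 16 * f(15)
= 17 * 16 * 15 * f(14)
= 17 * 16 * 15 * 14 * f(13)
= 17 * 16 * 15 * 14 * 13 * f(12)
= 17 * 16 * 15 * 14 * 13 * 12 * f(11)
= 17 * 16 * 15 * 14 * 13 * 12 * 11 * f(10)
= 17 * 16 * 15 * 14 * 13 * 12 * 11 * 10 * f(9)
= 17 * 16 * 15 * 14 * 13 * 12 * 11 * 10 * 9 * f(8)
= 17 * 16 * 15 * 14 * 13 * 12 * 11 * 10 * 9 * 8 * f(7)
= 17 * 16 * 15 * 14 * 13 * 12 * 11 * 10 * 9 * 8 * 7 * f(6)
= 17 * 16 * 15 * 14 * 13 * 12 * 11 * 10 * 9 * 8 * 7 * 6 * f(5)
= 17 * 16 * 15 * 14 * 13 * 12 * 11 * 10 * 9 * 8 * 7 * 6 * 5 * f(4)
= 17 * 16 * 15 * 14 * 13 * 12 * 11 * 10 * 9 * 8 * 7 * 6 * 5 * 4 * f(3)
= 17 * 16 * 15 * 14 * 13 * 12 * 11 * 10 * 9 * 8 * 7 * 6 * 5 * 4 * 3 * f(2)
= 17 * 16 * 15 * 14 * 13 * 12 * 11 * 10 * 9 * 8 * 7 * 6 * 5 * 4 * 3 * 2 * f(1)
= 17 * 16 * 15 * 14 * 13 * 12 * 11 * 10 * 9 * 8 * 7 * 6 * 5 * 4 * 3 * 2 * 1
= 355687428096000

355687428096000


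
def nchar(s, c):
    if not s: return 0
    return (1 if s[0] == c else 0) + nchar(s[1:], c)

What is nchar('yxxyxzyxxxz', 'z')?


s[0]='y' != 'z' -> 0
s[0]='x' != 'z' -> 0
s[0]='x' != 'z' -> 0
s[0]='y' != 'z' -> 0
s[0]='x' != 'z' -> 0
s[0]='z' == 'z' -> 1
s[0]='y' != 'z' -> 0
s[0]='x' != 'z' -> 0
s[0]='x' != 'z' -> 0
s[0]='x' != 'z' -> 0
s[0]='z' == 'z' -> 1
Sum: 0 + 0 + 0 + 0 + 0 + 1 + 0 + 0 + 0 + 0 + 1 = 2

2


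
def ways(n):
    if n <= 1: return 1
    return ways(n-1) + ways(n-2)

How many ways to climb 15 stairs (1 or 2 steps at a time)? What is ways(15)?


Building up from base cases:
ways(0) = 1
ways(1) = 1
ways(2) = ways(1) + ways(0) = 1 + 1 = 2
ways(3) = ways(2) + ways(1) = 2 + 1 = 3
ways(4) = ways(3) + ways(2) = 3 + 2 = 5
ways(5) = ways(4) + ways(3) = 5 + 3 = 8
ways(6) = ways(5) + ways(4) = 8 + 5 = 13
ways(7) = ways(6) + ways(5) = 13 + 8 = 21
ways(8) = ways(7) + ways(6) = 21 + 13 = 34
ways(9) = ways(8) + ways(7) = 34 + 21 = 55
ways(10) = ways(9) + ways(8) = 55 + 34 = 89
ways(11) = ways(10) + ways(9) = 89 + 55 = 144
ways(12) = ways(11) + ways(10) = 144 + 89 = 233
ways(13) = ways(12) + ways(11) = 233 + 144 = 377
ways(14) = ways(13) + ways(12) = 377 + 233 = 610
ways(15) = ways(14) + ways(13) = 610 + 377 = 987

987


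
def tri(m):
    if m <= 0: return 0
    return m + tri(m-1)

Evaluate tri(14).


tri(14)
= 14 + 13 + 12 + 11 + 10 + 9 + 8 + 7 + 6 + 5 + 4 + 3 + 2 + 1 + tri(0)
= 14 + 13 + 12 + 11 + 10 + 9 + 8 + 7 + 6 + 5 + 4 + 3 + 2 + 1 + 0
= 105

105


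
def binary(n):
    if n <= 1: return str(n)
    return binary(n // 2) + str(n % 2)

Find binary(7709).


binary(7709) = binary(3854) + '1'
binary(3854) = binary(1927) + '0'
binary(1927) = binary(963) + '1'
binary(963) = binary(481) + '1'
binary(481) = binary(240) + '1'
binary(240) = binary(120) + '0'
binary(120) = binary(60) + '0'
binary(60) = binary(30) + '0'
binary(30) = binary(15) + '0'
binary(15) = binary(7) + '1'
binary(7) = binary(3) + '1'
binary(3) = binary(1) + '1'
binary(1) = '1'  (base case)
Concatenating: '1' + '1' + '1' + '1' + '0' + '0' + '0' + '0' + '1' + '1' + '1' + '0' + '1' = '1111000011101'

1111000011101


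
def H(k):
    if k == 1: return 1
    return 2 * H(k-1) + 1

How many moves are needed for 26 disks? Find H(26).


H(26) = 2 * H(25) + 1
H(25) = 2 * H(24) + 1
H(24) = 2 * H(23) + 1
H(23) = 2 * H(22) + 1
H(22) = 2 * H(21) + 1
H(21) = 2 * H(20) + 1
H(20) = 2 * H(19) + 1
H(19) = 2 * H(18) + 1
H(18) = 2 * H(17) + 1
H(17) = 2 * H(16) + 1
H(16) = 2 * H(15) + 1
H(15) = 2 * H(14) + 1
H(14) = 2 * H(13) + 1
H(13) = 2 * H(12) + 1
H(12) = 2 * H(11) + 1
H(11) = 2 * H(10) + 1
H(10) = 2 * H(9) + 1
H(9) = 2 * H(8) + 1
H(8) = 2 * H(7) + 1
H(7) = 2 * H(6) + 1
H(6) = 2 * H(5) + 1
H(5) = 2 * H(4) + 1
H(4) = 2 * H(3) + 1
H(3) = 2 * H(2) + 1
H(2) = 2 * H(1) + 1
H(1) = 1  (base case)
H(2) = 2 * 1 + 1 = 3
H(3) = 2 * 3 + 1 = 7
H(4) = 2 * 7 + 1 = 15
H(5) = 2 * 15 + 1 = 31
H(6) = 2 * 31 + 1 = 63
H(7) = 2 * 63 + 1 = 127
H(8) = 2 * 127 + 1 = 255
H(9) = 2 * 255 + 1 = 511
H(10) = 2 * 511 + 1 = 1023
H(11) = 2 * 1023 + 1 = 2047
H(12) = 2 * 2047 + 1 = 4095
H(13) = 2 * 4095 + 1 = 8191
H(14) = 2 * 8191 + 1 = 16383
H(15) = 2 * 16383 + 1 = 32767
H(16) = 2 * 32767 + 1 = 65535
H(17) = 2 * 65535 + 1 = 131071
H(18) = 2 * 131071 + 1 = 262143
H(19) = 2 * 262143 + 1 = 524287
H(20) = 2 * 524287 + 1 = 1048575
H(21) = 2 * 1048575 + 1 = 2097151
H(22) = 2 * 2097151 + 1 = 4194303
H(23) = 2 * 4194303 + 1 = 8388607
H(24) = 2 * 8388607 + 1 = 16777215
H(25) = 2 * 16777215 + 1 = 33554431
H(26) = 2 * 33554431 + 1 = 67108863

67108863


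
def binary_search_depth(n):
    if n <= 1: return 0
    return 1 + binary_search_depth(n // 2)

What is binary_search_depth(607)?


607 / 2 = 303
303 / 2 = 151
151 / 2 = 75
75 / 2 = 37
37 / 2 = 18
18 / 2 = 9
9 / 2 = 4
4 / 2 = 2
2 / 2 = 1
Reached 1 after 9 halvings

9


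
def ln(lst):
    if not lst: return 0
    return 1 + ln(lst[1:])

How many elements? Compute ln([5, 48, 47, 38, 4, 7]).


ln([5, 48, 47, 38, 4, 7]) = 1 + ln([48, 47, 38, 4, 7])
ln([48, 47, 38, 4, 7]) = 1 + ln([47, 38, 4, 7])
ln([47, 38, 4, 7]) = 1 + ln([38, 4, 7])
ln([38, 4, 7]) = 1 + ln([4, 7])
ln([4, 7]) = 1 + ln([7])
ln([7]) = 1 + ln([])
ln([]) = 0  (base case)
Unwinding: 1 + 1 + 1 + 1 + 1 + 1 + 0 = 6

6


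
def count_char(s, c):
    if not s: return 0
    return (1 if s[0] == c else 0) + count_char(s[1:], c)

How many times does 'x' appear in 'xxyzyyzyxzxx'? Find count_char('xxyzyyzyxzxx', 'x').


s[0]='x' == 'x' -> 1
s[0]='x' == 'x' -> 1
s[0]='y' != 'x' -> 0
s[0]='z' != 'x' -> 0
s[0]='y' != 'x' -> 0
s[0]='y' != 'x' -> 0
s[0]='z' != 'x' -> 0
s[0]='y' != 'x' -> 0
s[0]='x' == 'x' -> 1
s[0]='z' != 'x' -> 0
s[0]='x' == 'x' -> 1
s[0]='x' == 'x' -> 1
Sum: 1 + 1 + 0 + 0 + 0 + 0 + 0 + 0 + 1 + 0 + 1 + 1 = 5

5


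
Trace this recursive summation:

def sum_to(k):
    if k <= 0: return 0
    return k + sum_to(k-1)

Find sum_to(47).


sum_to(47)
= 47 + 46 + 45 + 44 + 43 + 42 + 41 + 40 + 39 + 38 + 37 + 36 + 35 + 34 + 33 + 32 + 31 + 30 + 29 + 28 + 27 + 26 + 25 + 24 + 23 + 22 + 21 + 20 + 19 + 18 + 17 + 16 + 15 + 14 + 13 + 12 + 11 + 10 + 9 + 8 + 7 + 6 + 5 + 4 + 3 + 2 + 1 + sum_to(0)
= 47 + 46 + 45 + 44 + 43 + 42 + 41 + 40 + 39 + 38 + 37 + 36 + 35 + 34 + 33 + 32 + 31 + 30 + 29 + 28 + 27 + 26 + 25 + 24 + 23 + 22 + 21 + 20 + 19 + 18 + 17 + 16 + 15 + 14 + 13 + 12 + 11 + 10 + 9 + 8 + 7 + 6 + 5 + 4 + 3 + 2 + 1 + 0
= 1128

1128


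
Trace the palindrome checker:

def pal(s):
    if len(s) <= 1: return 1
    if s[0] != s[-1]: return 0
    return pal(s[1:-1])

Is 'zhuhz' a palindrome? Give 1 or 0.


pal('zhuhz'): s[0]='z' == s[-1]='z' -> check pal('huh')
pal('huh'): s[0]='h' == s[-1]='h' -> check pal('u')
pal('u'): len <= 1 -> return 1  (base case)
Result: 1 (palindrome)

1


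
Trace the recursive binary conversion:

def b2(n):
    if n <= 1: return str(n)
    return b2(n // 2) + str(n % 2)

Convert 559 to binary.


b2(559) = b2(279) + '1'
b2(279) = b2(139) + '1'
b2(139) = b2(69) + '1'
b2(69) = b2(34) + '1'
b2(34) = b2(17) + '0'
b2(17) = b2(8) + '1'
b2(8) = b2(4) + '0'
b2(4) = b2(2) + '0'
b2(2) = b2(1) + '0'
b2(1) = '1'  (base case)
Concatenating: '1' + '0' + '0' + '0' + '1' + '0' + '1' + '1' + '1' + '1' = '1000101111'

1000101111


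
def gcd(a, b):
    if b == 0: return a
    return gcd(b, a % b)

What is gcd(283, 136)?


gcd(283, 136) = gcd(136, 11)
gcd(136, 11) = gcd(11, 4)
gcd(11, 4) = gcd(4, 3)
gcd(4, 3) = gcd(3, 1)
gcd(3, 1) = gcd(1, 0)
gcd(1, 0) = 1  (base case)

1


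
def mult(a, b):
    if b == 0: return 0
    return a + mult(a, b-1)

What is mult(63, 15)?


mult(63, 15) = 63 + mult(63, 14)
mult(63, 14) = 63 + mult(63, 13)
mult(63, 13) = 63 + mult(63, 12)
mult(63, 12) = 63 + mult(63, 11)
mult(63, 11) = 63 + mult(63, 10)
mult(63, 10) = 63 + mult(63, 9)
mult(63, 9) = 63 + mult(63, 8)
mult(63, 8) = 63 + mult(63, 7)
mult(63, 7) = 63 + mult(63, 6)
mult(63, 6) = 63 + mult(63, 5)
mult(63, 5) = 63 + mult(63, 4)
mult(63, 4) = 63 + mult(63, 3)
mult(63, 3) = 63 + mult(63, 2)
mult(63, 2) = 63 + mult(63, 1)
mult(63, 1) = 63 + mult(63, 0)
mult(63, 0) = 0  (base case)
Total: 63 + 63 + 63 + 63 + 63 + 63 + 63 + 63 + 63 + 63 + 63 + 63 + 63 + 63 + 63 + 0 = 945

945


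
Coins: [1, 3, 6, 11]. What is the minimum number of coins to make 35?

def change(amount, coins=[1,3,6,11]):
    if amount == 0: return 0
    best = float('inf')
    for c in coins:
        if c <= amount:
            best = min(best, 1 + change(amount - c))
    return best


Building up with DP:
change(0) = 0
change(1) = min(1+change(0)=1+0=1) = 1
change(2) = min(1+change(1)=1+1=2) = 2
change(3) = min(1+change(2)=1+2=3, 1+change(0)=1+0=1) = 1
change(4) = min(1+change(3)=1+1=2, 1+change(1)=1+1=2) = 2
change(5) = min(1+change(4)=1+2=3, 1+change(2)=1+2=3) = 3
change(6) = min(1+change(5)=1+3=4, 1+change(3)=1+1=2, 1+change(0)=1+0=1) = 1
change(7) = min(1+change(6)=1+1=2, 1+change(4)=1+2=3, 1+change(1)=1+1=2) = 2
change(8) = min(1+change(7)=1+2=3, 1+change(5)=1+3=4, 1+change(2)=1+2=3) = 3
change(9) = min(1+change(8)=1+3=4, 1+change(6)=1+1=2, 1+change(3)=1+1=2) = 2
change(10) = min(1+change(9)=1+2=3, 1+change(7)=1+2=3, 1+change(4)=1+2=3) = 3
change(11) = min(1+change(10)=1+3=4, 1+change(8)=1+3=4, 1+change(5)=1+3=4, 1+change(0)=1+0=1) = 1
change(12) = min(1+change(11)=1+1=2, 1+change(9)=1+2=3, 1+change(6)=1+1=2, 1+change(1)=1+1=2) = 2
change(13) = min(1+change(12)=1+2=3, 1+change(10)=1+3=4, 1+change(7)=1+2=3, 1+change(2)=1+2=3) = 3
change(14) = min(1+change(13)=1+3=4, 1+change(11)=1+1=2, 1+change(8)=1+3=4, 1+change(3)=1+1=2) = 2
change(15) = min(1+change(14)=1+2=3, 1+change(12)=1+2=3, 1+change(9)=1+2=3, 1+change(4)=1+2=3) = 3
change(16) = min(1+change(15)=1+3=4, 1+change(13)=1+3=4, 1+change(10)=1+3=4, 1+change(5)=1+3=4) = 4
change(17) = min(1+change(16)=1+4=5, 1+change(14)=1+2=3, 1+change(11)=1+1=2, 1+change(6)=1+1=2) = 2
change(18) = min(1+change(17)=1+2=3, 1+change(15)=1+3=4, 1+change(12)=1+2=3, 1+change(7)=1+2=3) = 3
change(19) = min(1+change(18)=1+3=4, 1+change(16)=1+4=5, 1+change(13)=1+3=4, 1+change(8)=1+3=4) = 4
change(20) = min(1+change(19)=1+4=5, 1+change(17)=1+2=3, 1+change(14)=1+2=3, 1+change(9)=1+2=3) = 3
change(21) = min(1+change(20)=1+3=4, 1+change(18)=1+3=4, 1+change(15)=1+3=4, 1+change(10)=1+3=4) = 4
change(22) = min(1+change(21)=1+4=5, 1+change(19)=1+4=5, 1+change(16)=1+4=5, 1+change(11)=1+1=2) = 2
change(23) = min(1+change(22)=1+2=3, 1+change(20)=1+3=4, 1+change(17)=1+2=3, 1+change(12)=1+2=3) = 3
change(24) = min(1+change(23)=1+3=4, 1+change(21)=1+4=5, 1+change(18)=1+3=4, 1+change(13)=1+3=4) = 4
change(25) = min(1+change(24)=1+4=5, 1+change(22)=1+2=3, 1+change(19)=1+4=5, 1+change(14)=1+2=3) = 3
change(26) = min(1+change(25)=1+3=4, 1+change(23)=1+3=4, 1+change(20)=1+3=4, 1+change(15)=1+3=4) = 4
change(27) = min(1+change(26)=1+4=5, 1+change(24)=1+4=5, 1+change(21)=1+4=5, 1+change(16)=1+4=5) = 5
change(28) = min(1+change(27)=1+5=6, 1+change(25)=1+3=4, 1+change(22)=1+2=3, 1+change(17)=1+2=3) = 3
change(29) = min(1+change(28)=1+3=4, 1+change(26)=1+4=5, 1+change(23)=1+3=4, 1+change(18)=1+3=4) = 4
change(30) = min(1+change(29)=1+4=5, 1+change(27)=1+5=6, 1+change(24)=1+4=5, 1+change(19)=1+4=5) = 5
change(31) = min(1+change(30)=1+5=6, 1+change(28)=1+3=4, 1+change(25)=1+3=4, 1+change(20)=1+3=4) = 4
change(32) = min(1+change(31)=1+4=5, 1+change(29)=1+4=5, 1+change(26)=1+4=5, 1+change(21)=1+4=5) = 5
change(33) = min(1+change(32)=1+5=6, 1+change(30)=1+5=6, 1+change(27)=1+5=6, 1+change(22)=1+2=3) = 3
change(34) = min(1+change(33)=1+3=4, 1+change(31)=1+4=5, 1+change(28)=1+3=4, 1+change(23)=1+3=4) = 4
change(35) = min(1+change(34)=1+4=5, 1+change(32)=1+5=6, 1+change(29)=1+4=5, 1+change(24)=1+4=5) = 5

5


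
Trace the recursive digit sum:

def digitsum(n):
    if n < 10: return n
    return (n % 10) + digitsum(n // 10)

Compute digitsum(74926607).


digitsum(74926607) = 7 + digitsum(7492660)
digitsum(7492660) = 0 + digitsum(749266)
digitsum(749266) = 6 + digitsum(74926)
digitsum(74926) = 6 + digitsum(7492)
digitsum(7492) = 2 + digitsum(749)
digitsum(749) = 9 + digitsum(74)
digitsum(74) = 4 + digitsum(7)
digitsum(7) = 7  (base case)
Total: 7 + 0 + 6 + 6 + 2 + 9 + 4 + 7 = 41

41


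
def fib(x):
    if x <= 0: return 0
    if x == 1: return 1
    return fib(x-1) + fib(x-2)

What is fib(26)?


Computing fib(26) bottom-up:
fib(0) = 0
fib(1) = 1
fib(2) = fib(1) + fib(0) = 1 + 0 = 1
fib(3) = fib(2) + fib(1) = 1 + 1 = 2
fib(4) = fib(3) + fib(2) = 2 + 1 = 3
fib(5) = fib(4) + fib(3) = 3 + 2 = 5
fib(6) = fib(5) + fib(4) = 5 + 3 = 8
fib(7) = fib(6) + fib(5) = 8 + 5 = 13
fib(8) = fib(7) + fib(6) = 13 + 8 = 21
fib(9) = fib(8) + fib(7) = 21 + 13 = 34
fib(10) = fib(9) + fib(8) = 34 + 21 = 55
fib(11) = fib(10) + fib(9) = 55 + 34 = 89
fib(12) = fib(11) + fib(10) = 89 + 55 = 144
fib(13) = fib(12) + fib(11) = 144 + 89 = 233
fib(14) = fib(13) + fib(12) = 233 + 144 = 377
fib(15) = fib(14) + fib(13) = 377 + 233 = 610
fib(16) = fib(15) + fib(14) = 610 + 377 = 987
fib(17) = fib(16) + fib(15) = 987 + 610 = 1597
fib(18) = fib(17) + fib(16) = 1597 + 987 = 2584
fib(19) = fib(18) + fib(17) = 2584 + 1597 = 4181
fib(20) = fib(19) + fib(18) = 4181 + 2584 = 6765
fib(21) = fib(20) + fib(19) = 6765 + 4181 = 10946
fib(22) = fib(21) + fib(20) = 10946 + 6765 = 17711
fib(23) = fib(22) + fib(21) = 17711 + 10946 = 28657
fib(24) = fib(23) + fib(22) = 28657 + 17711 = 46368
fib(25) = fib(24) + fib(23) = 46368 + 28657 = 75025
fib(26) = fib(25) + fib(24) = 75025 + 46368 = 121393

121393


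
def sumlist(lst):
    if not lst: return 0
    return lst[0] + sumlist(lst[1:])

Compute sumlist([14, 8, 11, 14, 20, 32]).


sumlist([14, 8, 11, 14, 20, 32]) = 14 + sumlist([8, 11, 14, 20, 32])
sumlist([8, 11, 14, 20, 32]) = 8 + sumlist([11, 14, 20, 32])
sumlist([11, 14, 20, 32]) = 11 + sumlist([14, 20, 32])
sumlist([14, 20, 32]) = 14 + sumlist([20, 32])
sumlist([20, 32]) = 20 + sumlist([32])
sumlist([32]) = 32 + sumlist([])
sumlist([]) = 0  (base case)
Total: 14 + 8 + 11 + 14 + 20 + 32 + 0 = 99

99


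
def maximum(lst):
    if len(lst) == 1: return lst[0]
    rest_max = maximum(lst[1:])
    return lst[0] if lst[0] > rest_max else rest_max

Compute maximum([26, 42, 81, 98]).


maximum([26, 42, 81, 98]): compare 26 with maximum([42, 81, 98])
maximum([42, 81, 98]): compare 42 with maximum([81, 98])
maximum([81, 98]): compare 81 with maximum([98])
maximum([98]) = 98  (base case)
Compare 81 with 98 -> 98
Compare 42 with 98 -> 98
Compare 26 with 98 -> 98

98


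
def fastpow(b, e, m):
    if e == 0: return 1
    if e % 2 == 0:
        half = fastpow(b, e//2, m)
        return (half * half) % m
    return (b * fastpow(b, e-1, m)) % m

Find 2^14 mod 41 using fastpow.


fastpow(2, 14, 41): e is even, compute fastpow(2, 7, 41)
  fastpow(2, 7, 41): e is odd, compute fastpow(2, 6, 41)
    fastpow(2, 6, 41): e is even, compute fastpow(2, 3, 41)
      fastpow(2, 3, 41): e is odd, compute fastpow(2, 2, 41)
        fastpow(2, 2, 41): e is even, compute fastpow(2, 1, 41)
          fastpow(2, 1, 41): e is odd, compute fastpow(2, 0, 41)
          fastpow(2, 0, 41) = 1
          (2 * 1) % 41 = 2
        half=2, (2*2) % 41 = 4
      (2 * 4) % 41 = 8
    half=8, (8*8) % 41 = 23
  (2 * 23) % 41 = 5
half=5, (5*5) % 41 = 25

25


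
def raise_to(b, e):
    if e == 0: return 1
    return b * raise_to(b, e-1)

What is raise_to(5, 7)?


raise_to(5, 7)
= 5 * raise_to(5, 6)
= 5 * 5 * raise_to(5, 5)
= 5 * 5 * 5 * raise_to(5, 4)
= 5 * 5 * 5 * 5 * raise_to(5, 3)
= 5 * 5 * 5 * 5 * 5 * raise_to(5, 2)
= 5 * 5 * 5 * 5 * 5 * 5 * raise_to(5, 1)
= 5 * 5 * 5 * 5 * 5 * 5 * 5 * raise_to(5, 0)
= 5 * 5 * 5 * 5 * 5 * 5 * 5 * 1
= 78125

78125


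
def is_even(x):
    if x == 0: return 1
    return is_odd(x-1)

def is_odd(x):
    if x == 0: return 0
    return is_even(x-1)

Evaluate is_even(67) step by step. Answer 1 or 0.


is_even(67) = is_odd(66)
is_odd(66) = is_even(65)
is_even(65) = is_odd(64)
is_odd(64) = is_even(63)
is_even(63) = is_odd(62)
is_odd(62) = is_even(61)
is_even(61) = is_odd(60)
is_odd(60) = is_even(59)
is_even(59) = is_odd(58)
is_odd(58) = is_even(57)
is_even(57) = is_odd(56)
is_odd(56) = is_even(55)
is_even(55) = is_odd(54)
is_odd(54) = is_even(53)
is_even(53) = is_odd(52)
is_odd(52) = is_even(51)
is_even(51) = is_odd(50)
is_odd(50) = is_even(49)
is_even(49) = is_odd(48)
is_odd(48) = is_even(47)
is_even(47) = is_odd(46)
is_odd(46) = is_even(45)
is_even(45) = is_odd(44)
is_odd(44) = is_even(43)
is_even(43) = is_odd(42)
is_odd(42) = is_even(41)
is_even(41) = is_odd(40)
is_odd(40) = is_even(39)
is_even(39) = is_odd(38)
is_odd(38) = is_even(37)
is_even(37) = is_odd(36)
is_odd(36) = is_even(35)
is_even(35) = is_odd(34)
is_odd(34) = is_even(33)
is_even(33) = is_odd(32)
is_odd(32) = is_even(31)
is_even(31) = is_odd(30)
is_odd(30) = is_even(29)
is_even(29) = is_odd(28)
is_odd(28) = is_even(27)
is_even(27) = is_odd(26)
is_odd(26) = is_even(25)
is_even(25) = is_odd(24)
is_odd(24) = is_even(23)
is_even(23) = is_odd(22)
is_odd(22) = is_even(21)
is_even(21) = is_odd(20)
is_odd(20) = is_even(19)
is_even(19) = is_odd(18)
is_odd(18) = is_even(17)
is_even(17) = is_odd(16)
is_odd(16) = is_even(15)
is_even(15) = is_odd(14)
is_odd(14) = is_even(13)
is_even(13) = is_odd(12)
is_odd(12) = is_even(11)
is_even(11) = is_odd(10)
is_odd(10) = is_even(9)
is_even(9) = is_odd(8)
is_odd(8) = is_even(7)
is_even(7) = is_odd(6)
is_odd(6) = is_even(5)
is_even(5) = is_odd(4)
is_odd(4) = is_even(3)
is_even(3) = is_odd(2)
is_odd(2) = is_even(1)
is_even(1) = is_odd(0)
is_odd(0) = 0  (base case)
Result: 0

0


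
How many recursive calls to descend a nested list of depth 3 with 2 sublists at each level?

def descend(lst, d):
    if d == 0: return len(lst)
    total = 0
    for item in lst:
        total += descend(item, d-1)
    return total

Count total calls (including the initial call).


At depth 0 (root): 1 call
At depth 1: each of 1 parents calls descend on 2 children = 2 calls
At depth 2: each of 2 parents calls descend on 2 children = 4 calls
At depth 3: each of 4 parents calls descend on 2 children = 8 calls
Total: 1 + 2 + 4 + 8 = 15

15


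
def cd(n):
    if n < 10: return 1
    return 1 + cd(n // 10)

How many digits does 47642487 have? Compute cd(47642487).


cd(47642487) = 1 + cd(4764248)
cd(4764248) = 1 + cd(476424)
cd(476424) = 1 + cd(47642)
cd(47642) = 1 + cd(4764)
cd(4764) = 1 + cd(476)
cd(476) = 1 + cd(47)
cd(47) = 1 + cd(4)
cd(4) = 1  (base case: 4 < 10)
Unwinding: 1 + 1 + 1 + 1 + 1 + 1 + 1 + 1 = 8

8


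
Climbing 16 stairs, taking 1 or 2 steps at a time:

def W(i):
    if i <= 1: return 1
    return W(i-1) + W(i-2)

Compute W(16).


Building up from base cases:
W(0) = 1
W(1) = 1
W(2) = W(1) + W(0) = 1 + 1 = 2
W(3) = W(2) + W(1) = 2 + 1 = 3
W(4) = W(3) + W(2) = 3 + 2 = 5
W(5) = W(4) + W(3) = 5 + 3 = 8
W(6) = W(5) + W(4) = 8 + 5 = 13
W(7) = W(6) + W(5) = 13 + 8 = 21
W(8) = W(7) + W(6) = 21 + 13 = 34
W(9) = W(8) + W(7) = 34 + 21 = 55
W(10) = W(9) + W(8) = 55 + 34 = 89
W(11) = W(10) + W(9) = 89 + 55 = 144
W(12) = W(11) + W(10) = 144 + 89 = 233
W(13) = W(12) + W(11) = 233 + 144 = 377
W(14) = W(13) + W(12) = 377 + 233 = 610
W(15) = W(14) + W(13) = 610 + 377 = 987
W(16) = W(15) + W(14) = 987 + 610 = 1597

1597


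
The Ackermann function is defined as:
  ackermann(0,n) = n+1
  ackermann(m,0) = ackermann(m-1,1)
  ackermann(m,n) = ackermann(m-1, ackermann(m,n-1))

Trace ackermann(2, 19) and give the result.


ackermann(2, 19) = ackermann(1, ackermann(2, 18))
  ackermann(2, 18) = ackermann(1, ackermann(2, 17))
    ackermann(2, 17) = ackermann(1, ackermann(2, 16))
      ackermann(2, 16) = ackermann(1, ackermann(2, 15))
        ackermann(2, 15) = ackermann(1, ackermann(2, 14))
          ackermann(2, 14) = ackermann(1, ackermann(2, 13))
          ackermann(2, 13) = ackermann(1, ackermann(2, 12))
          ackermann(2, 12) = ackermann(1, ackermann(2, 11))
          ackermann(2, 11) = ackermann(1, ackermann(2, 10))
          ackermann(2, 10) = ackermann(1, ackermann(2, 9))
          ackermann(2, 9) = ackermann(1, ackermann(2, 8))
          ackermann(2, 8) = ackermann(1, ackermann(2, 7))
          ackermann(2, 7) = ackermann(1, ackermann(2, 6))
          ackermann(2, 6) = ackermann(1, ackermann(2, 5))
          ackermann(2, 5) = ackermann(1, ackermann(2, 4))
          ackermann(2, 4) = ackermann(1, ackermann(2, 3))
          ackermann(2, 3) = ackermann(1, ackermann(2, 2))
          ackermann(2, 2) = ackermann(1, ackermann(2, 1))
          ackermann(2, 1) = ackermann(1, ackermann(2, 0))
          ackermann(2, 0) = ackermann(1, 1)
          ackermann(1, 1) = ackermann(0, ackermann(1, 0))
          ackermann(1, 0) = ackermann(0, 1)
          ackermann(0, 1) = 2
            = ackermann(0, 2)
          ackermann(0, 2) = 3
... (trace truncated)
Result: ackermann(2, 19) = 41

41


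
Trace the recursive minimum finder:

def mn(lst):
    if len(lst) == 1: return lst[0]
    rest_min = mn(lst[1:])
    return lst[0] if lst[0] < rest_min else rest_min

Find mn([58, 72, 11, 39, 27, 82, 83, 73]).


mn([58, 72, 11, 39, 27, 82, 83, 73]): compare 58 with mn([72, 11, 39, 27, 82, 83, 73])
mn([72, 11, 39, 27, 82, 83, 73]): compare 72 with mn([11, 39, 27, 82, 83, 73])
mn([11, 39, 27, 82, 83, 73]): compare 11 with mn([39, 27, 82, 83, 73])
mn([39, 27, 82, 83, 73]): compare 39 with mn([27, 82, 83, 73])
mn([27, 82, 83, 73]): compare 27 with mn([82, 83, 73])
mn([82, 83, 73]): compare 82 with mn([83, 73])
mn([83, 73]): compare 83 with mn([73])
mn([73]) = 73  (base case)
Compare 83 with 73 -> 73
Compare 82 with 73 -> 73
Compare 27 with 73 -> 27
Compare 39 with 27 -> 27
Compare 11 with 27 -> 11
Compare 72 with 11 -> 11
Compare 58 with 11 -> 11

11


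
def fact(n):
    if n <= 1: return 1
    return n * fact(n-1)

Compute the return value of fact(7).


fact(7)
= 7 * fact(6)
= 7 * 6 * fact(5)
= 7 * 6 * 5 * fact(4)
= 7 * 6 * 5 * 4 * fact(3)
= 7 * 6 * 5 * 4 * 3 * fact(2)
= 7 * 6 * 5 * 4 * 3 * 2 * fact(1)
= 7 * 6 * 5 * 4 * 3 * 2 * 1
= 5040

5040


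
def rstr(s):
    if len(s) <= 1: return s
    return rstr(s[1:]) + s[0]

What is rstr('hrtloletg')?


rstr('hrtloletg') = rstr('rtloletg') + 'h'
rstr('rtloletg') = rstr('tloletg') + 'r'
rstr('tloletg') = rstr('loletg') + 't'
rstr('loletg') = rstr('oletg') + 'l'
rstr('oletg') = rstr('letg') + 'o'
rstr('letg') = rstr('etg') + 'l'
rstr('etg') = rstr('tg') + 'e'
rstr('tg') = rstr('g') + 't'
rstr('g') = 'g'  (base case)
Concatenating: 'g' + 't' + 'e' + 'l' + 'o' + 'l' + 't' + 'r' + 'h' = 'gteloltrh'

gteloltrh


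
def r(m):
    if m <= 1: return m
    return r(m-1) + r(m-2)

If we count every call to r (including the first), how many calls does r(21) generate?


Let C(n) = total calls for r(n)
C(0) = 1, C(1) = 1
C(2) = 1 + C(1) + C(0) = 1 + 1 + 1 = 3
C(3) = 1 + C(2) + C(1) = 1 + 3 + 1 = 5
C(4) = 1 + C(3) + C(2) = 1 + 5 + 3 = 9
C(5) = 1 + C(4) + C(3) = 1 + 9 + 5 = 15
C(6) = 1 + C(5) + C(4) = 1 + 15 + 9 = 25
C(7) = 1 + C(6) + C(5) = 1 + 25 + 15 = 41
C(8) = 1 + C(7) + C(6) = 1 + 41 + 25 = 67
C(9) = 1 + C(8) + C(7) = 1 + 67 + 41 = 109
C(10) = 1 + C(9) + C(8) = 1 + 109 + 67 = 177
C(11) = 1 + C(10) + C(9) = 1 + 177 + 109 = 287
C(12) = 1 + C(11) + C(10) = 1 + 287 + 177 = 465
C(13) = 1 + C(12) + C(11) = 1 + 465 + 287 = 753
C(14) = 1 + C(13) + C(12) = 1 + 753 + 465 = 1219
C(15) = 1 + C(14) + C(13) = 1 + 1219 + 753 = 1973
C(16) = 1 + C(15) + C(14) = 1 + 1973 + 1219 = 3193
C(17) = 1 + C(16) + C(15) = 1 + 3193 + 1973 = 5167
C(18) = 1 + C(17) + C(16) = 1 + 5167 + 3193 = 8361
C(19) = 1 + C(18) + C(17) = 1 + 8361 + 5167 = 13529
C(20) = 1 + C(19) + C(18) = 1 + 13529 + 8361 = 21891
C(21) = 1 + C(20) + C(19) = 1 + 21891 + 13529 = 35421

35421


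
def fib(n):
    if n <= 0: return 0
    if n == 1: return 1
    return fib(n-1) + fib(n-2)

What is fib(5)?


Computing fib(5) bottom-up:
fib(0) = 0
fib(1) = 1
fib(2) = fib(1) + fib(0) = 1 + 0 = 1
fib(3) = fib(2) + fib(1) = 1 + 1 = 2
fib(4) = fib(3) + fib(2) = 2 + 1 = 3
fib(5) = fib(4) + fib(3) = 3 + 2 = 5

5


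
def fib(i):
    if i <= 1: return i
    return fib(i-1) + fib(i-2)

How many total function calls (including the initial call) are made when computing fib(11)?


Let C(n) = total calls for fib(n)
C(0) = 1, C(1) = 1
C(2) = 1 + C(1) + C(0) = 1 + 1 + 1 = 3
C(3) = 1 + C(2) + C(1) = 1 + 3 + 1 = 5
C(4) = 1 + C(3) + C(2) = 1 + 5 + 3 = 9
C(5) = 1 + C(4) + C(3) = 1 + 9 + 5 = 15
C(6) = 1 + C(5) + C(4) = 1 + 15 + 9 = 25
C(7) = 1 + C(6) + C(5) = 1 + 25 + 15 = 41
C(8) = 1 + C(7) + C(6) = 1 + 41 + 25 = 67
C(9) = 1 + C(8) + C(7) = 1 + 67 + 41 = 109
C(10) = 1 + C(9) + C(8) = 1 + 109 + 67 = 177
C(11) = 1 + C(10) + C(9) = 1 + 177 + 109 = 287

287


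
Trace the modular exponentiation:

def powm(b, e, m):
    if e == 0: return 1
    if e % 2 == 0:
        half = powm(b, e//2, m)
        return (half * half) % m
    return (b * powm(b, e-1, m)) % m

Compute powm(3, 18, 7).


powm(3, 18, 7): e is even, compute powm(3, 9, 7)
  powm(3, 9, 7): e is odd, compute powm(3, 8, 7)
    powm(3, 8, 7): e is even, compute powm(3, 4, 7)
      powm(3, 4, 7): e is even, compute powm(3, 2, 7)
        powm(3, 2, 7): e is even, compute powm(3, 1, 7)
          powm(3, 1, 7): e is odd, compute powm(3, 0, 7)
          powm(3, 0, 7) = 1
          (3 * 1) % 7 = 3
        half=3, (3*3) % 7 = 2
      half=2, (2*2) % 7 = 4
    half=4, (4*4) % 7 = 2
  (3 * 2) % 7 = 6
half=6, (6*6) % 7 = 1

1


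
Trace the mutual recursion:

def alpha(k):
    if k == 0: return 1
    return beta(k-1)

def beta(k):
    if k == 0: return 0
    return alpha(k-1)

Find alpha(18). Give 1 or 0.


alpha(18) = beta(17)
beta(17) = alpha(16)
alpha(16) = beta(15)
beta(15) = alpha(14)
alpha(14) = beta(13)
beta(13) = alpha(12)
alpha(12) = beta(11)
beta(11) = alpha(10)
alpha(10) = beta(9)
beta(9) = alpha(8)
alpha(8) = beta(7)
beta(7) = alpha(6)
alpha(6) = beta(5)
beta(5) = alpha(4)
alpha(4) = beta(3)
beta(3) = alpha(2)
alpha(2) = beta(1)
beta(1) = alpha(0)
alpha(0) = 1  (base case)
Result: 1

1


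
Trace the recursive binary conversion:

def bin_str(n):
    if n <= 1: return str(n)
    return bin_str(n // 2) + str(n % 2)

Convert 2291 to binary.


bin_str(2291) = bin_str(1145) + '1'
bin_str(1145) = bin_str(572) + '1'
bin_str(572) = bin_str(286) + '0'
bin_str(286) = bin_str(143) + '0'
bin_str(143) = bin_str(71) + '1'
bin_str(71) = bin_str(35) + '1'
bin_str(35) = bin_str(17) + '1'
bin_str(17) = bin_str(8) + '1'
bin_str(8) = bin_str(4) + '0'
bin_str(4) = bin_str(2) + '0'
bin_str(2) = bin_str(1) + '0'
bin_str(1) = '1'  (base case)
Concatenating: '1' + '0' + '0' + '0' + '1' + '1' + '1' + '1' + '0' + '0' + '1' + '1' = '100011110011'

100011110011


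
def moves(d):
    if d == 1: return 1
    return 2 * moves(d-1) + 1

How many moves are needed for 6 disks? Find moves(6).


moves(6) = 2 * moves(5) + 1
moves(5) = 2 * moves(4) + 1
moves(4) = 2 * moves(3) + 1
moves(3) = 2 * moves(2) + 1
moves(2) = 2 * moves(1) + 1
moves(1) = 1  (base case)
moves(2) = 2 * 1 + 1 = 3
moves(3) = 2 * 3 + 1 = 7
moves(4) = 2 * 7 + 1 = 15
moves(5) = 2 * 15 + 1 = 31
moves(6) = 2 * 31 + 1 = 63

63


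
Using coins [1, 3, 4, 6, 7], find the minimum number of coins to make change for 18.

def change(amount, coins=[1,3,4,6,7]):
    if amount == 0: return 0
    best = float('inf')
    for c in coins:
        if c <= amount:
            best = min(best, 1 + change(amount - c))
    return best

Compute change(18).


Building up with DP:
change(0) = 0
change(1) = min(1+change(0)=1+0=1) = 1
change(2) = min(1+change(1)=1+1=2) = 2
change(3) = min(1+change(2)=1+2=3, 1+change(0)=1+0=1) = 1
change(4) = min(1+change(3)=1+1=2, 1+change(1)=1+1=2, 1+change(0)=1+0=1) = 1
change(5) = min(1+change(4)=1+1=2, 1+change(2)=1+2=3, 1+change(1)=1+1=2) = 2
change(6) = min(1+change(5)=1+2=3, 1+change(3)=1+1=2, 1+change(2)=1+2=3, 1+change(0)=1+0=1) = 1
change(7) = min(1+change(6)=1+1=2, 1+change(4)=1+1=2, 1+change(3)=1+1=2, 1+change(1)=1+1=2, 1+change(0)=1+0=1) = 1
change(8) = min(1+change(7)=1+1=2, 1+change(5)=1+2=3, 1+change(4)=1+1=2, 1+change(2)=1+2=3, 1+change(1)=1+1=2) = 2
change(9) = min(1+change(8)=1+2=3, 1+change(6)=1+1=2, 1+change(5)=1+2=3, 1+change(3)=1+1=2, 1+change(2)=1+2=3) = 2
change(10) = min(1+change(9)=1+2=3, 1+change(7)=1+1=2, 1+change(6)=1+1=2, 1+change(4)=1+1=2, 1+change(3)=1+1=2) = 2
change(11) = min(1+change(10)=1+2=3, 1+change(8)=1+2=3, 1+change(7)=1+1=2, 1+change(5)=1+2=3, 1+change(4)=1+1=2) = 2
change(12) = min(1+change(11)=1+2=3, 1+change(9)=1+2=3, 1+change(8)=1+2=3, 1+change(6)=1+1=2, 1+change(5)=1+2=3) = 2
change(13) = min(1+change(12)=1+2=3, 1+change(10)=1+2=3, 1+change(9)=1+2=3, 1+change(7)=1+1=2, 1+change(6)=1+1=2) = 2
change(14) = min(1+change(13)=1+2=3, 1+change(11)=1+2=3, 1+change(10)=1+2=3, 1+change(8)=1+2=3, 1+change(7)=1+1=2) = 2
change(15) = min(1+change(14)=1+2=3, 1+change(12)=1+2=3, 1+change(11)=1+2=3, 1+change(9)=1+2=3, 1+change(8)=1+2=3) = 3
change(16) = min(1+change(15)=1+3=4, 1+change(13)=1+2=3, 1+change(12)=1+2=3, 1+change(10)=1+2=3, 1+change(9)=1+2=3) = 3
change(17) = min(1+change(16)=1+3=4, 1+change(14)=1+2=3, 1+change(13)=1+2=3, 1+change(11)=1+2=3, 1+change(10)=1+2=3) = 3
change(18) = min(1+change(17)=1+3=4, 1+change(15)=1+3=4, 1+change(14)=1+2=3, 1+change(12)=1+2=3, 1+change(11)=1+2=3) = 3

3


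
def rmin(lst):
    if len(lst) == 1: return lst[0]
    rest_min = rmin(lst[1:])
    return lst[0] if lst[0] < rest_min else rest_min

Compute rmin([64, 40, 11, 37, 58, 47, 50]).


rmin([64, 40, 11, 37, 58, 47, 50]): compare 64 with rmin([40, 11, 37, 58, 47, 50])
rmin([40, 11, 37, 58, 47, 50]): compare 40 with rmin([11, 37, 58, 47, 50])
rmin([11, 37, 58, 47, 50]): compare 11 with rmin([37, 58, 47, 50])
rmin([37, 58, 47, 50]): compare 37 with rmin([58, 47, 50])
rmin([58, 47, 50]): compare 58 with rmin([47, 50])
rmin([47, 50]): compare 47 with rmin([50])
rmin([50]) = 50  (base case)
Compare 47 with 50 -> 47
Compare 58 with 47 -> 47
Compare 37 with 47 -> 37
Compare 11 with 37 -> 11
Compare 40 with 11 -> 11
Compare 64 with 11 -> 11

11


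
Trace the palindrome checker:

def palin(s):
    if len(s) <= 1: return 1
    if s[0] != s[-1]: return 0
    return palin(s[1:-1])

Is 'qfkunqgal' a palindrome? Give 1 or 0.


palin('qfkunqgal'): s[0]='q' != s[-1]='l' -> return 0
Result: 0 (not a palindrome)

0


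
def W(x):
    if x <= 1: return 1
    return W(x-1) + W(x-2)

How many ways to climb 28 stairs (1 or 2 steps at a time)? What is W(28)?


Building up from base cases:
W(0) = 1
W(1) = 1
W(2) = W(1) + W(0) = 1 + 1 = 2
W(3) = W(2) + W(1) = 2 + 1 = 3
W(4) = W(3) + W(2) = 3 + 2 = 5
W(5) = W(4) + W(3) = 5 + 3 = 8
W(6) = W(5) + W(4) = 8 + 5 = 13
W(7) = W(6) + W(5) = 13 + 8 = 21
W(8) = W(7) + W(6) = 21 + 13 = 34
W(9) = W(8) + W(7) = 34 + 21 = 55
W(10) = W(9) + W(8) = 55 + 34 = 89
W(11) = W(10) + W(9) = 89 + 55 = 144
W(12) = W(11) + W(10) = 144 + 89 = 233
W(13) = W(12) + W(11) = 233 + 144 = 377
W(14) = W(13) + W(12) = 377 + 233 = 610
W(15) = W(14) + W(13) = 610 + 377 = 987
W(16) = W(15) + W(14) = 987 + 610 = 1597
W(17) = W(16) + W(15) = 1597 + 987 = 2584
W(18) = W(17) + W(16) = 2584 + 1597 = 4181
W(19) = W(18) + W(17) = 4181 + 2584 = 6765
W(20) = W(19) + W(18) = 6765 + 4181 = 10946
W(21) = W(20) + W(19) = 10946 + 6765 = 17711
W(22) = W(21) + W(20) = 17711 + 10946 = 28657
W(23) = W(22) + W(21) = 28657 + 17711 = 46368
W(24) = W(23) + W(22) = 46368 + 28657 = 75025
W(25) = W(24) + W(23) = 75025 + 46368 = 121393
W(26) = W(25) + W(24) = 121393 + 75025 = 196418
W(27) = W(26) + W(25) = 196418 + 121393 = 317811
W(28) = W(27) + W(26) = 317811 + 196418 = 514229

514229


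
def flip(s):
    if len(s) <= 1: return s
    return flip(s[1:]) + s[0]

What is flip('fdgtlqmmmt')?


flip('fdgtlqmmmt') = flip('dgtlqmmmt') + 'f'
flip('dgtlqmmmt') = flip('gtlqmmmt') + 'd'
flip('gtlqmmmt') = flip('tlqmmmt') + 'g'
flip('tlqmmmt') = flip('lqmmmt') + 't'
flip('lqmmmt') = flip('qmmmt') + 'l'
flip('qmmmt') = flip('mmmt') + 'q'
flip('mmmt') = flip('mmt') + 'm'
flip('mmt') = flip('mt') + 'm'
flip('mt') = flip('t') + 'm'
flip('t') = 't'  (base case)
Concatenating: 't' + 'm' + 'm' + 'm' + 'q' + 'l' + 't' + 'g' + 'd' + 'f' = 'tmmmqltgdf'

tmmmqltgdf


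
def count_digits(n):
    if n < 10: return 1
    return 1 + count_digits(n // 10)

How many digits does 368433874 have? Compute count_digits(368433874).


count_digits(368433874) = 1 + count_digits(36843387)
count_digits(36843387) = 1 + count_digits(3684338)
count_digits(3684338) = 1 + count_digits(368433)
count_digits(368433) = 1 + count_digits(36843)
count_digits(36843) = 1 + count_digits(3684)
count_digits(3684) = 1 + count_digits(368)
count_digits(368) = 1 + count_digits(36)
count_digits(36) = 1 + count_digits(3)
count_digits(3) = 1  (base case: 3 < 10)
Unwinding: 1 + 1 + 1 + 1 + 1 + 1 + 1 + 1 + 1 = 9

9


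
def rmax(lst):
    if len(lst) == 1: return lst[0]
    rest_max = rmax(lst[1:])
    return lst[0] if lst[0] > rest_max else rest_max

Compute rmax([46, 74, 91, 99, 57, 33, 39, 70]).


rmax([46, 74, 91, 99, 57, 33, 39, 70]): compare 46 with rmax([74, 91, 99, 57, 33, 39, 70])
rmax([74, 91, 99, 57, 33, 39, 70]): compare 74 with rmax([91, 99, 57, 33, 39, 70])
rmax([91, 99, 57, 33, 39, 70]): compare 91 with rmax([99, 57, 33, 39, 70])
rmax([99, 57, 33, 39, 70]): compare 99 with rmax([57, 33, 39, 70])
rmax([57, 33, 39, 70]): compare 57 with rmax([33, 39, 70])
rmax([33, 39, 70]): compare 33 with rmax([39, 70])
rmax([39, 70]): compare 39 with rmax([70])
rmax([70]) = 70  (base case)
Compare 39 with 70 -> 70
Compare 33 with 70 -> 70
Compare 57 with 70 -> 70
Compare 99 with 70 -> 99
Compare 91 with 99 -> 99
Compare 74 with 99 -> 99
Compare 46 with 99 -> 99

99


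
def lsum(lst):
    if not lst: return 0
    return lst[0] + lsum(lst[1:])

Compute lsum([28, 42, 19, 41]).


lsum([28, 42, 19, 41]) = 28 + lsum([42, 19, 41])
lsum([42, 19, 41]) = 42 + lsum([19, 41])
lsum([19, 41]) = 19 + lsum([41])
lsum([41]) = 41 + lsum([])
lsum([]) = 0  (base case)
Total: 28 + 42 + 19 + 41 + 0 = 130

130


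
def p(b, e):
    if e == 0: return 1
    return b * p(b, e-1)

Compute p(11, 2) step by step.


p(11, 2)
= 11 * p(11, 1)
= 11 * 11 * p(11, 0)
= 11 * 11 * 1
= 121

121


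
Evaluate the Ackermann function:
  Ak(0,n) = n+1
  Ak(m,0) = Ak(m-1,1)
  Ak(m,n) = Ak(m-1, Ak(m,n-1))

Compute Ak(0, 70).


Ak(0, 70) = 71
Result: Ak(0, 70) = 71

71


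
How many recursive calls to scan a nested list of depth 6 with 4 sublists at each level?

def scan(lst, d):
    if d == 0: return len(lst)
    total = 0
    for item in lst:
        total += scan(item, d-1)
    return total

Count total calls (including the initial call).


At depth 0 (root): 1 call
At depth 1: each of 1 parents calls scan on 4 children = 4 calls
At depth 2: each of 4 parents calls scan on 4 children = 16 calls
At depth 3: each of 16 parents calls scan on 4 children = 64 calls
At depth 4: each of 64 parents calls scan on 4 children = 256 calls
At depth 5: each of 256 parents calls scan on 4 children = 1024 calls
At depth 6: each of 1024 parents calls scan on 4 children = 4096 calls
Total: 1 + 4 + 16 + 64 + 256 + 1024 + 4096 = 5461

5461


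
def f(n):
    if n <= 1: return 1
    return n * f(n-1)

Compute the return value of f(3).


f(3)
= 3 * f(2)
= 3 * 2 * f(1)
= 3 * 2 * 1
= 6

6


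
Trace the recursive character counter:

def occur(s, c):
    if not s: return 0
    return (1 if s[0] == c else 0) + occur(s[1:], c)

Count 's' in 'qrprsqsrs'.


s[0]='q' != 's' -> 0
s[0]='r' != 's' -> 0
s[0]='p' != 's' -> 0
s[0]='r' != 's' -> 0
s[0]='s' == 's' -> 1
s[0]='q' != 's' -> 0
s[0]='s' == 's' -> 1
s[0]='r' != 's' -> 0
s[0]='s' == 's' -> 1
Sum: 0 + 0 + 0 + 0 + 1 + 0 + 1 + 0 + 1 = 3

3


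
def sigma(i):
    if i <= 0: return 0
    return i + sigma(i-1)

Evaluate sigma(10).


sigma(10)
= 10 + 9 + 8 + 7 + 6 + 5 + 4 + 3 + 2 + 1 + sigma(0)
= 10 + 9 + 8 + 7 + 6 + 5 + 4 + 3 + 2 + 1 + 0
= 55

55


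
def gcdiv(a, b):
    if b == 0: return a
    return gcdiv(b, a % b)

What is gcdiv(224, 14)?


gcdiv(224, 14) = gcdiv(14, 0)
gcdiv(14, 0) = 14  (base case)

14


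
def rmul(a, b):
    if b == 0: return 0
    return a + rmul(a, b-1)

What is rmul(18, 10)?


rmul(18, 10) = 18 + rmul(18, 9)
rmul(18, 9) = 18 + rmul(18, 8)
rmul(18, 8) = 18 + rmul(18, 7)
rmul(18, 7) = 18 + rmul(18, 6)
rmul(18, 6) = 18 + rmul(18, 5)
rmul(18, 5) = 18 + rmul(18, 4)
rmul(18, 4) = 18 + rmul(18, 3)
rmul(18, 3) = 18 + rmul(18, 2)
rmul(18, 2) = 18 + rmul(18, 1)
rmul(18, 1) = 18 + rmul(18, 0)
rmul(18, 0) = 0  (base case)
Total: 18 + 18 + 18 + 18 + 18 + 18 + 18 + 18 + 18 + 18 + 0 = 180

180


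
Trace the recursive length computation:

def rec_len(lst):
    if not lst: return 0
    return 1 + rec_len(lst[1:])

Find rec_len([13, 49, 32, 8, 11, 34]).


rec_len([13, 49, 32, 8, 11, 34]) = 1 + rec_len([49, 32, 8, 11, 34])
rec_len([49, 32, 8, 11, 34]) = 1 + rec_len([32, 8, 11, 34])
rec_len([32, 8, 11, 34]) = 1 + rec_len([8, 11, 34])
rec_len([8, 11, 34]) = 1 + rec_len([11, 34])
rec_len([11, 34]) = 1 + rec_len([34])
rec_len([34]) = 1 + rec_len([])
rec_len([]) = 0  (base case)
Unwinding: 1 + 1 + 1 + 1 + 1 + 1 + 0 = 6

6


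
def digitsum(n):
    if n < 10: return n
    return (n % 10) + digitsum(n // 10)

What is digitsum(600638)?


digitsum(600638) = 8 + digitsum(60063)
digitsum(60063) = 3 + digitsum(6006)
digitsum(6006) = 6 + digitsum(600)
digitsum(600) = 0 + digitsum(60)
digitsum(60) = 0 + digitsum(6)
digitsum(6) = 6  (base case)
Total: 8 + 3 + 6 + 0 + 0 + 6 = 23

23


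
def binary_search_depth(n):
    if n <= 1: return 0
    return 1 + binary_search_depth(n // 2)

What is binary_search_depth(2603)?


2603 / 2 = 1301
1301 / 2 = 650
650 / 2 = 325
325 / 2 = 162
162 / 2 = 81
81 / 2 = 40
40 / 2 = 20
20 / 2 = 10
10 / 2 = 5
5 / 2 = 2
2 / 2 = 1
Reached 1 after 11 halvings

11


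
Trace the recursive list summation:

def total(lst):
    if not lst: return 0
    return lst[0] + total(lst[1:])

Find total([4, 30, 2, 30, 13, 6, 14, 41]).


total([4, 30, 2, 30, 13, 6, 14, 41]) = 4 + total([30, 2, 30, 13, 6, 14, 41])
total([30, 2, 30, 13, 6, 14, 41]) = 30 + total([2, 30, 13, 6, 14, 41])
total([2, 30, 13, 6, 14, 41]) = 2 + total([30, 13, 6, 14, 41])
total([30, 13, 6, 14, 41]) = 30 + total([13, 6, 14, 41])
total([13, 6, 14, 41]) = 13 + total([6, 14, 41])
total([6, 14, 41]) = 6 + total([14, 41])
total([14, 41]) = 14 + total([41])
total([41]) = 41 + total([])
total([]) = 0  (base case)
Total: 4 + 30 + 2 + 30 + 13 + 6 + 14 + 41 + 0 = 140

140


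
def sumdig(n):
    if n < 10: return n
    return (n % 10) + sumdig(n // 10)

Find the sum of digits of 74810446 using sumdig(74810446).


sumdig(74810446) = 6 + sumdig(7481044)
sumdig(7481044) = 4 + sumdig(748104)
sumdig(748104) = 4 + sumdig(74810)
sumdig(74810) = 0 + sumdig(7481)
sumdig(7481) = 1 + sumdig(748)
sumdig(748) = 8 + sumdig(74)
sumdig(74) = 4 + sumdig(7)
sumdig(7) = 7  (base case)
Total: 6 + 4 + 4 + 0 + 1 + 8 + 4 + 7 = 34

34
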